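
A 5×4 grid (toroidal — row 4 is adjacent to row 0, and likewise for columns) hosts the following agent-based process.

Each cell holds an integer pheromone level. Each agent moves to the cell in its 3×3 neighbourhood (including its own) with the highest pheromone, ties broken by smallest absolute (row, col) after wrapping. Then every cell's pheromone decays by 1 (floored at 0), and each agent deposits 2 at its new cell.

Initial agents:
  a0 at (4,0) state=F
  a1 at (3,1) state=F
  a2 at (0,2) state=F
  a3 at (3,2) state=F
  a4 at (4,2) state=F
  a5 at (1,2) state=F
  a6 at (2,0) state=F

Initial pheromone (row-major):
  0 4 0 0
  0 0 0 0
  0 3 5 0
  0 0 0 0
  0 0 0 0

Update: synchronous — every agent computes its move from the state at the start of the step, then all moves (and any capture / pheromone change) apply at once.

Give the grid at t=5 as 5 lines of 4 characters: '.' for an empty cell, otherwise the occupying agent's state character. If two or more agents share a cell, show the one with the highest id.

t=1: a0@(0,1) a1@(2,2) a2@(0,1) a3@(2,2) a4@(0,1) a5@(2,2) a6@(2,1) | pheromone: 0 9 0 0 / 0 0 0 0 / 0 4 10 0 / 0 0 0 0 / 0 0 0 0
t=2: a0@(0,1) a1@(2,2) a2@(0,1) a3@(2,2) a4@(0,1) a5@(2,2) a6@(2,2) | pheromone: 0 14 0 0 / 0 0 0 0 / 0 3 17 0 / 0 0 0 0 / 0 0 0 0
t=3: a0@(0,1) a1@(2,2) a2@(0,1) a3@(2,2) a4@(0,1) a5@(2,2) a6@(2,2) | pheromone: 0 19 0 0 / 0 0 0 0 / 0 2 24 0 / 0 0 0 0 / 0 0 0 0
t=4: a0@(0,1) a1@(2,2) a2@(0,1) a3@(2,2) a4@(0,1) a5@(2,2) a6@(2,2) | pheromone: 0 24 0 0 / 0 0 0 0 / 0 1 31 0 / 0 0 0 0 / 0 0 0 0
t=5: a0@(0,1) a1@(2,2) a2@(0,1) a3@(2,2) a4@(0,1) a5@(2,2) a6@(2,2) | pheromone: 0 29 0 0 / 0 0 0 0 / 0 0 38 0 / 0 0 0 0 / 0 0 0 0

.F..
....
..F.
....
....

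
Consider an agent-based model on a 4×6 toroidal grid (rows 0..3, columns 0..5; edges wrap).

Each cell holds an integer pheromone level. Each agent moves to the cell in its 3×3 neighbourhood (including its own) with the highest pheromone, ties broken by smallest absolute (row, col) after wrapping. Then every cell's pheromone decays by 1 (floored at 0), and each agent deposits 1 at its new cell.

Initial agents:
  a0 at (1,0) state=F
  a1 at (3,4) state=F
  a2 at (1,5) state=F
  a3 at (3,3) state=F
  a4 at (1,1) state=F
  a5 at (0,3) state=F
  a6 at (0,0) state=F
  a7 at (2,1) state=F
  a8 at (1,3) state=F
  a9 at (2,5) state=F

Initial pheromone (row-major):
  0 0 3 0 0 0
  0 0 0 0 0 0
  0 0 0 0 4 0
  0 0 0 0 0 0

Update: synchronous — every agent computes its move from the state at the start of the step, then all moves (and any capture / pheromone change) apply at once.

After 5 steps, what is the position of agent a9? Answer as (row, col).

t=1: a0@(0,0) a1@(2,4) a2@(2,4) a3@(2,4) a4@(0,2) a5@(0,2) a6@(0,0) a7@(1,0) a8@(2,4) a9@(2,4) | pheromone: 2 0 4 0 0 0 / 1 0 0 0 0 0 / 0 0 0 0 8 0 / 0 0 0 0 0 0
t=2: a0@(0,0) a1@(2,4) a2@(2,4) a3@(2,4) a4@(0,2) a5@(0,2) a6@(0,0) a7@(0,0) a8@(2,4) a9@(2,4) | pheromone: 4 0 5 0 0 0 / 0 0 0 0 0 0 / 0 0 0 0 12 0 / 0 0 0 0 0 0
t=3: a0@(0,0) a1@(2,4) a2@(2,4) a3@(2,4) a4@(0,2) a5@(0,2) a6@(0,0) a7@(0,0) a8@(2,4) a9@(2,4) | pheromone: 6 0 6 0 0 0 / 0 0 0 0 0 0 / 0 0 0 0 16 0 / 0 0 0 0 0 0
t=4: a0@(0,0) a1@(2,4) a2@(2,4) a3@(2,4) a4@(0,2) a5@(0,2) a6@(0,0) a7@(0,0) a8@(2,4) a9@(2,4) | pheromone: 8 0 7 0 0 0 / 0 0 0 0 0 0 / 0 0 0 0 20 0 / 0 0 0 0 0 0
t=5: a0@(0,0) a1@(2,4) a2@(2,4) a3@(2,4) a4@(0,2) a5@(0,2) a6@(0,0) a7@(0,0) a8@(2,4) a9@(2,4) | pheromone: 10 0 8 0 0 0 / 0 0 0 0 0 0 / 0 0 0 0 24 0 / 0 0 0 0 0 0

(2, 4)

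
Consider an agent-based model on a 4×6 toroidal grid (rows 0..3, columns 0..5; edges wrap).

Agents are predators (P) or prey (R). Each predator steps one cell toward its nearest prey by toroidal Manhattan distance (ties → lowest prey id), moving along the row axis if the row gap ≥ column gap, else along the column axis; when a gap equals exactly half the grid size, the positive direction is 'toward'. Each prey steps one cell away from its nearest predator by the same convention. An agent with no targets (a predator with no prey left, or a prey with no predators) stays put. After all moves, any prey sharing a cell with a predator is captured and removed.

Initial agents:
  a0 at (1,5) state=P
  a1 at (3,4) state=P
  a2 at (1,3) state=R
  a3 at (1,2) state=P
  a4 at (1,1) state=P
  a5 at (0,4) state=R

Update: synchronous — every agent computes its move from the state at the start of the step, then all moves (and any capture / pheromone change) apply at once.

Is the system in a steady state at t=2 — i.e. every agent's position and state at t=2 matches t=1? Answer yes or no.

yes

t=1: a0@(1,4):P a1@(0,4):P a3@(1,3):P a4@(1,2):P
t=2: (unchanged — steady state)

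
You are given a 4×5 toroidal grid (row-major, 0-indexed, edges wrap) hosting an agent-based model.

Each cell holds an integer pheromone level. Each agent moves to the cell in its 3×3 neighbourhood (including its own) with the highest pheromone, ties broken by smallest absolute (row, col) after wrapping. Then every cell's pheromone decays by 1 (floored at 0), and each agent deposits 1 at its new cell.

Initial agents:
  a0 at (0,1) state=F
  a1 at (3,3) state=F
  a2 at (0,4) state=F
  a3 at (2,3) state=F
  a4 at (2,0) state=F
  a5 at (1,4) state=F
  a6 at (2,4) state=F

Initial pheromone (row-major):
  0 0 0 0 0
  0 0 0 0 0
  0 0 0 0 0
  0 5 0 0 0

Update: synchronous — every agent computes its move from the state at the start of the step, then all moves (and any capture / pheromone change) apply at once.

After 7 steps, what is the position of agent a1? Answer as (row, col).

t=1: a0@(3,1) a1@(0,2) a2@(0,0) a3@(1,2) a4@(3,1) a5@(0,0) a6@(1,0) | pheromone: 2 0 1 0 0 / 1 0 1 0 0 / 0 0 0 0 0 / 0 6 0 0 0
t=2: a0@(3,1) a1@(3,1) a2@(3,1) a3@(0,2) a4@(3,1) a5@(3,1) a6@(0,0) | pheromone: 2 0 1 0 0 / 0 0 0 0 0 / 0 0 0 0 0 / 0 10 0 0 0
t=3: a0@(3,1) a1@(3,1) a2@(3,1) a3@(3,1) a4@(3,1) a5@(3,1) a6@(3,1) | pheromone: 1 0 0 0 0 / 0 0 0 0 0 / 0 0 0 0 0 / 0 16 0 0 0
t=4: a0@(3,1) a1@(3,1) a2@(3,1) a3@(3,1) a4@(3,1) a5@(3,1) a6@(3,1) | pheromone: 0 0 0 0 0 / 0 0 0 0 0 / 0 0 0 0 0 / 0 22 0 0 0
t=5: a0@(3,1) a1@(3,1) a2@(3,1) a3@(3,1) a4@(3,1) a5@(3,1) a6@(3,1) | pheromone: 0 0 0 0 0 / 0 0 0 0 0 / 0 0 0 0 0 / 0 28 0 0 0
t=6: a0@(3,1) a1@(3,1) a2@(3,1) a3@(3,1) a4@(3,1) a5@(3,1) a6@(3,1) | pheromone: 0 0 0 0 0 / 0 0 0 0 0 / 0 0 0 0 0 / 0 34 0 0 0
t=7: a0@(3,1) a1@(3,1) a2@(3,1) a3@(3,1) a4@(3,1) a5@(3,1) a6@(3,1) | pheromone: 0 0 0 0 0 / 0 0 0 0 0 / 0 0 0 0 0 / 0 40 0 0 0

(3, 1)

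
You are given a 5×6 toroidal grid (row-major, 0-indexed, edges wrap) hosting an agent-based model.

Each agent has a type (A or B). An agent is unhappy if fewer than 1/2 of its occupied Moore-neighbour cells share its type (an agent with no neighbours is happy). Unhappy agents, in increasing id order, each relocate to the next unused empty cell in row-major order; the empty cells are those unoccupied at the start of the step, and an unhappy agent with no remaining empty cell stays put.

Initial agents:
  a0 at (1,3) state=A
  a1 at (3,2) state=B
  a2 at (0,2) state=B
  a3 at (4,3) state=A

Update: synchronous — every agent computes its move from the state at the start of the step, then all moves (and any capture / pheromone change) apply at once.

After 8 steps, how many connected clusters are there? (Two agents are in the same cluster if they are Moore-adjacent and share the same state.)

t=1: a0@(0,0):A a1@(0,1):B a2@(0,3):B a3@(0,4):A
t=2: a0@(0,2):A a1@(0,5):B a2@(1,0):B a3@(1,1):A
t=3: (unchanged — steady state)

2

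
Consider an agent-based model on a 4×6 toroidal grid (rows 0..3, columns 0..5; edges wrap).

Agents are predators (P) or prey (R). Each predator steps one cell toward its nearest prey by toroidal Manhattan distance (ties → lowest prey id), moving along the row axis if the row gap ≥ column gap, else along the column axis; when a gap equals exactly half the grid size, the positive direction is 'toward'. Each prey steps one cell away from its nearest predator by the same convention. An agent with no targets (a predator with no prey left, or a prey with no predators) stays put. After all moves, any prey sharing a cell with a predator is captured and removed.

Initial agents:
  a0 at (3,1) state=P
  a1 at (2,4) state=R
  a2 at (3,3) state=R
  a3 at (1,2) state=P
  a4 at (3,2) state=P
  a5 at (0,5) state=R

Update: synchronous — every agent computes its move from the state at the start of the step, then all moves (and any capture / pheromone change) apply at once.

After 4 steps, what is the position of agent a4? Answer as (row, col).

(3, 0)

t=1: a0@(3,2):P a1@(2,5):R a2@(3,4):R a3@(1,3):P a4@(3,3):P a5@(0,4):R
t=2: a0@(3,3):P a1@(2,0):R a2@(3,5):R a3@(0,3):P a4@(3,4):P
t=3: a0@(3,4):P a1@(2,1):R a2@(3,0):R a3@(0,4):P a4@(3,5):P
t=4: a0@(3,5):P a1@(2,2):R a2@(3,1):R a3@(0,5):P a4@(3,0):P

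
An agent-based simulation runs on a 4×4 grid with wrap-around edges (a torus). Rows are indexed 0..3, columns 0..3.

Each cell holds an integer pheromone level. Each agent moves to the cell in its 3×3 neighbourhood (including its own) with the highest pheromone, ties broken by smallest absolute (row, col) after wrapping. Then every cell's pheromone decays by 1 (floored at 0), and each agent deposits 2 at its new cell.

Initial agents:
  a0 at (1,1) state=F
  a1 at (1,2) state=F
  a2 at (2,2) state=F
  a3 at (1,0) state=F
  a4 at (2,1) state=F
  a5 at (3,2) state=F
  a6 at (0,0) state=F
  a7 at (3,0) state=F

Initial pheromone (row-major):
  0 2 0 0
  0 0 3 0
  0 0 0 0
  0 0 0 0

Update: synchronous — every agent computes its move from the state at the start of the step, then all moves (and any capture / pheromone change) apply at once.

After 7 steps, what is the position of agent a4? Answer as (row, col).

t=1: a0@(1,2) a1@(1,2) a2@(1,2) a3@(0,1) a4@(1,2) a5@(0,1) a6@(0,1) a7@(0,1) | pheromone: 0 9 0 0 / 0 0 10 0 / 0 0 0 0 / 0 0 0 0
t=2: a0@(1,2) a1@(1,2) a2@(1,2) a3@(1,2) a4@(1,2) a5@(1,2) a6@(1,2) a7@(1,2) | pheromone: 0 8 0 0 / 0 0 25 0 / 0 0 0 0 / 0 0 0 0
t=3: a0@(1,2) a1@(1,2) a2@(1,2) a3@(1,2) a4@(1,2) a5@(1,2) a6@(1,2) a7@(1,2) | pheromone: 0 7 0 0 / 0 0 40 0 / 0 0 0 0 / 0 0 0 0
t=4: a0@(1,2) a1@(1,2) a2@(1,2) a3@(1,2) a4@(1,2) a5@(1,2) a6@(1,2) a7@(1,2) | pheromone: 0 6 0 0 / 0 0 55 0 / 0 0 0 0 / 0 0 0 0
t=5: a0@(1,2) a1@(1,2) a2@(1,2) a3@(1,2) a4@(1,2) a5@(1,2) a6@(1,2) a7@(1,2) | pheromone: 0 5 0 0 / 0 0 70 0 / 0 0 0 0 / 0 0 0 0
t=6: a0@(1,2) a1@(1,2) a2@(1,2) a3@(1,2) a4@(1,2) a5@(1,2) a6@(1,2) a7@(1,2) | pheromone: 0 4 0 0 / 0 0 85 0 / 0 0 0 0 / 0 0 0 0
t=7: a0@(1,2) a1@(1,2) a2@(1,2) a3@(1,2) a4@(1,2) a5@(1,2) a6@(1,2) a7@(1,2) | pheromone: 0 3 0 0 / 0 0 100 0 / 0 0 0 0 / 0 0 0 0

(1, 2)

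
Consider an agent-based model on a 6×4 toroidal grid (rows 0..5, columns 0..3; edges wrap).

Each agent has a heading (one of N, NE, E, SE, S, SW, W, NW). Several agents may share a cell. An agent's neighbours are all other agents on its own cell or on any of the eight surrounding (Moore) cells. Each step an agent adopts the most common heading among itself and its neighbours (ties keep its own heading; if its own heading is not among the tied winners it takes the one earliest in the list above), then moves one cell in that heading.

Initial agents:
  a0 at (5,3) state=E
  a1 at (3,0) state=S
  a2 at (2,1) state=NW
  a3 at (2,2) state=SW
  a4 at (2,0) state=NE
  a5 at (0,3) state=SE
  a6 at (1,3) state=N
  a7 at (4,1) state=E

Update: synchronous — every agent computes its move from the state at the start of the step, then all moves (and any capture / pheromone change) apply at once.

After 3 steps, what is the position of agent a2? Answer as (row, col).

t=1: a0@(5,0):E a1@(4,0):S a2@(1,0):NW a3@(3,1):SW a4@(1,1):NE a5@(1,0):SE a6@(0,3):N a7@(4,2):E
t=2: a0@(5,1):E a1@(5,0):S a2@(0,3):NW a3@(4,0):SW a4@(0,2):NE a5@(2,1):SE a6@(5,3):N a7@(4,3):E
t=3: a0@(5,2):E a1@(5,1):E a2@(5,2):NW a3@(4,1):E a4@(5,3):NE a5@(3,2):SE a6@(4,3):N a7@(4,0):E

(5, 2)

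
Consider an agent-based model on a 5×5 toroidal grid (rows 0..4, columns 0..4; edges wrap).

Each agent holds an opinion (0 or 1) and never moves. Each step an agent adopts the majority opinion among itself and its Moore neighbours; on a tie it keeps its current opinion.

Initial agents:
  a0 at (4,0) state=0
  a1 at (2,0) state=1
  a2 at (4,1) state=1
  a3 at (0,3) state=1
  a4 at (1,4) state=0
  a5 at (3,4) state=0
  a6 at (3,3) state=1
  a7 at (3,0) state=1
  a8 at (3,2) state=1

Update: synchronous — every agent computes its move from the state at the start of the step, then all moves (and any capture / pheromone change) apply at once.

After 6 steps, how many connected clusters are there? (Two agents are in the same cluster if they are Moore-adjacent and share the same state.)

1

t=1: a0@(4,0):0 a1@(2,0):1 a2@(4,1):1 a3@(0,3):1 a4@(1,4):1 a5@(3,4):1 a6@(3,3):1 a7@(3,0):1 a8@(3,2):1
t=2: a0@(4,0):1 a1@(2,0):1 a2@(4,1):1 a3@(0,3):1 a4@(1,4):1 a5@(3,4):1 a6@(3,3):1 a7@(3,0):1 a8@(3,2):1
t=3: (unchanged — steady state)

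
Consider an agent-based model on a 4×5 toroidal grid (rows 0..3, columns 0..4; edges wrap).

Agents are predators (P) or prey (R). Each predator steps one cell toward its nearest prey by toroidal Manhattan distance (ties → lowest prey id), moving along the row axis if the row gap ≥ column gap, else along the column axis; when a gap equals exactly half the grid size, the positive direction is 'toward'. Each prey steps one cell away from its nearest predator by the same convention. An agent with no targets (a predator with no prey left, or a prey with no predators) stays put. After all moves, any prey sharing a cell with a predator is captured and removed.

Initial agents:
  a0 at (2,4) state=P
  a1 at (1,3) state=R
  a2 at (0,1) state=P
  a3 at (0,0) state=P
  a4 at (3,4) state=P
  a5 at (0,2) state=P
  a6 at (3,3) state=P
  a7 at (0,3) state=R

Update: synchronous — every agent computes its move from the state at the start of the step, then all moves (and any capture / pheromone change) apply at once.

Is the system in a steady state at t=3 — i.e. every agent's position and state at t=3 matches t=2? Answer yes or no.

t=1: a0@(1,4):P a2@(0,2):P a3@(0,4):P a4@(0,4):P a5@(0,3):P a6@(0,3):P
t=2: (unchanged — steady state)

yes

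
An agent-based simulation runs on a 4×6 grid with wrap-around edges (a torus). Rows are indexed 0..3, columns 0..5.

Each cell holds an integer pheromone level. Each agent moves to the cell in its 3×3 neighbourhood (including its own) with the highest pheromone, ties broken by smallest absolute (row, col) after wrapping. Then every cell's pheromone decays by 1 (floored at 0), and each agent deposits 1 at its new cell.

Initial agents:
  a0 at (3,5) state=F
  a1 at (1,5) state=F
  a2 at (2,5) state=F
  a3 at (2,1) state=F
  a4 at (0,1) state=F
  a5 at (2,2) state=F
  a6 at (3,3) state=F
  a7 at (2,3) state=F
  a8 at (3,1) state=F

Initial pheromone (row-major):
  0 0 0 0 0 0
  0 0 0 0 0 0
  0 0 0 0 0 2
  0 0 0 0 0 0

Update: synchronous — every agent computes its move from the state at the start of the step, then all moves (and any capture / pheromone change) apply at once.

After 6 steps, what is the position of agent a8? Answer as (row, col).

(0, 0)

t=1: a0@(2,5) a1@(2,5) a2@(2,5) a3@(1,0) a4@(0,0) a5@(1,1) a6@(0,2) a7@(1,2) a8@(0,0) | pheromone: 2 0 1 0 0 0 / 1 1 1 0 0 0 / 0 0 0 0 0 4 / 0 0 0 0 0 0
t=2: a0@(2,5) a1@(2,5) a2@(2,5) a3@(2,5) a4@(0,0) a5@(0,0) a6@(0,2) a7@(0,2) a8@(0,0) | pheromone: 4 0 2 0 0 0 / 0 0 0 0 0 0 / 0 0 0 0 0 7 / 0 0 0 0 0 0
t=3: a0@(2,5) a1@(2,5) a2@(2,5) a3@(2,5) a4@(0,0) a5@(0,0) a6@(0,2) a7@(0,2) a8@(0,0) | pheromone: 6 0 3 0 0 0 / 0 0 0 0 0 0 / 0 0 0 0 0 10 / 0 0 0 0 0 0
t=4: a0@(2,5) a1@(2,5) a2@(2,5) a3@(2,5) a4@(0,0) a5@(0,0) a6@(0,2) a7@(0,2) a8@(0,0) | pheromone: 8 0 4 0 0 0 / 0 0 0 0 0 0 / 0 0 0 0 0 13 / 0 0 0 0 0 0
t=5: a0@(2,5) a1@(2,5) a2@(2,5) a3@(2,5) a4@(0,0) a5@(0,0) a6@(0,2) a7@(0,2) a8@(0,0) | pheromone: 10 0 5 0 0 0 / 0 0 0 0 0 0 / 0 0 0 0 0 16 / 0 0 0 0 0 0
t=6: a0@(2,5) a1@(2,5) a2@(2,5) a3@(2,5) a4@(0,0) a5@(0,0) a6@(0,2) a7@(0,2) a8@(0,0) | pheromone: 12 0 6 0 0 0 / 0 0 0 0 0 0 / 0 0 0 0 0 19 / 0 0 0 0 0 0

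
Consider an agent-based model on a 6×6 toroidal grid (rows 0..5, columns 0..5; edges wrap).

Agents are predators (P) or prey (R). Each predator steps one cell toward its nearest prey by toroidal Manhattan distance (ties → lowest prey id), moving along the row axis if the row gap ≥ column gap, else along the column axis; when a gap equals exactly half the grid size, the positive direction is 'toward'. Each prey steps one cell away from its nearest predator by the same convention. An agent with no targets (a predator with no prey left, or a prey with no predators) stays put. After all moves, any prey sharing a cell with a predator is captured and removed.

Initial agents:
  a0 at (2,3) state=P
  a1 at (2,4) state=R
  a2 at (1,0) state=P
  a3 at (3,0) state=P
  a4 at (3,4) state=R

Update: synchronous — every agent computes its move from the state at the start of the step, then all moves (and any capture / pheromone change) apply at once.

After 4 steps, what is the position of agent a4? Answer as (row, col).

t=1: a0@(2,4):P a1@(2,5):R a2@(1,5):P a3@(3,5):P a4@(4,4):R
t=2: a0@(2,5):P a1@(2,0):R a2@(2,5):P a3@(2,5):P a4@(5,4):R
t=3: a0@(2,0):P a1@(2,1):R a2@(2,0):P a3@(2,0):P a4@(4,4):R
t=4: a0@(2,1):P a1@(2,2):R a2@(2,1):P a3@(2,1):P a4@(5,4):R

(5, 4)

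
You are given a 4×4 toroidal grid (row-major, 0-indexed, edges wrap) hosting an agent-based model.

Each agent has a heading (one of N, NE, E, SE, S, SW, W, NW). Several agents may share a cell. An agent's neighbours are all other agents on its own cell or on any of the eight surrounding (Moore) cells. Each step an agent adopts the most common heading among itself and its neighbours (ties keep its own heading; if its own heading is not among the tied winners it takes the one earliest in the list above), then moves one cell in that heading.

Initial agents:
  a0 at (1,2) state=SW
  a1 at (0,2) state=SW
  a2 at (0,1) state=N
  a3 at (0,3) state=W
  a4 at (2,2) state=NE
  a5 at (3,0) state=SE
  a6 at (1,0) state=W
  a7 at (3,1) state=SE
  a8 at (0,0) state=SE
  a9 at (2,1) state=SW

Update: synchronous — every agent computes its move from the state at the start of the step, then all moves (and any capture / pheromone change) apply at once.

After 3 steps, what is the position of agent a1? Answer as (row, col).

(3, 3)

t=1: a0@(2,1):SW a1@(1,1):SW a2@(1,2):SE a3@(0,2):W a4@(3,1):SW a5@(0,1):SE a6@(1,3):W a7@(0,2):SE a8@(1,1):SE a9@(3,0):SW
t=2: a0@(3,0):SW a1@(2,2):SE a2@(2,3):SE a3@(1,3):SE a4@(0,0):SW a5@(1,2):SE a6@(1,2):W a7@(1,3):SE a8@(2,2):SE a9@(0,3):SW
t=3: a0@(0,3):SW a1@(3,3):SE a2@(3,0):SE a3@(2,0):SE a4@(1,3):SW a5@(2,3):SE a6@(2,3):SE a7@(2,0):SE a8@(3,3):SE a9@(1,2):SW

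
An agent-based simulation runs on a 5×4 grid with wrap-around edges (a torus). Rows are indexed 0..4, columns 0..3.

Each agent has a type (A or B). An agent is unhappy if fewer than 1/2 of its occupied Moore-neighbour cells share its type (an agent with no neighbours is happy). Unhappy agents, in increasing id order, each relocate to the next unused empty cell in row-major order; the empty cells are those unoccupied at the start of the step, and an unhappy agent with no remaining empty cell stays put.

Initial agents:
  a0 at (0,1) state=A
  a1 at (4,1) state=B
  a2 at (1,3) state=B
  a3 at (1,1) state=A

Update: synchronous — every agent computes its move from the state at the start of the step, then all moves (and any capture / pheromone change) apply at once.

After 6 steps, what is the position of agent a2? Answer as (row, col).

(1, 3)

t=1: a0@(0,1):A a1@(0,0):B a2@(1,3):B a3@(1,1):A
t=2: a0@(0,1):A a1@(0,2):B a2@(1,3):B a3@(1,1):A
t=3: a0@(0,1):A a1@(0,0):B a2@(1,3):B a3@(1,1):A
t=4: a0@(0,1):A a1@(0,2):B a2@(1,3):B a3@(1,1):A
t=5: a0@(0,1):A a1@(0,0):B a2@(1,3):B a3@(1,1):A
t=6: a0@(0,1):A a1@(0,2):B a2@(1,3):B a3@(1,1):A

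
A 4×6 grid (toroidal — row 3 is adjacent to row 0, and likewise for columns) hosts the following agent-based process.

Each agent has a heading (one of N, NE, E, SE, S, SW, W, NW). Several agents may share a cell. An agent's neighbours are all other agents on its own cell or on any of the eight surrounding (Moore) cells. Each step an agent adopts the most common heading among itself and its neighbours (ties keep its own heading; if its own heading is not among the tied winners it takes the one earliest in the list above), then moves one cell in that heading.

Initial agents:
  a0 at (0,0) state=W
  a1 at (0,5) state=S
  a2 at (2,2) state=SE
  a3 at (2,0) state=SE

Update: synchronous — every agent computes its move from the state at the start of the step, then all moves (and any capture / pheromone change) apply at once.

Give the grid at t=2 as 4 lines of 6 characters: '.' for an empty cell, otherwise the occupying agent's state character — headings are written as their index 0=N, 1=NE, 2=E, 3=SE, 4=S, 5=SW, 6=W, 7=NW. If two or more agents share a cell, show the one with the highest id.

..3.3.
......
.....4
......

t=1: a0@(0,5):W a1@(1,5):S a2@(3,3):SE a3@(3,1):SE
t=2: a0@(0,4):W a1@(2,5):S a2@(0,4):SE a3@(0,2):SE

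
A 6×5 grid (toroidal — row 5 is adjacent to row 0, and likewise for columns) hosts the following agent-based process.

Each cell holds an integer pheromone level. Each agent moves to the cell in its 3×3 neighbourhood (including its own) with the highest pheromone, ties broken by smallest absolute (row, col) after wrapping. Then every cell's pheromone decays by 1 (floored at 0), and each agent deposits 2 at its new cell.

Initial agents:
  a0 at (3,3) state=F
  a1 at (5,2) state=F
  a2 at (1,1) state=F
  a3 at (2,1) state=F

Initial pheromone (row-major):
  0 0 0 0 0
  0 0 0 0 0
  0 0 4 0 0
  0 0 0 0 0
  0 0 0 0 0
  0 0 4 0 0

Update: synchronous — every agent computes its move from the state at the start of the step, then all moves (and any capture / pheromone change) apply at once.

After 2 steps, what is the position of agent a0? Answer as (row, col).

t=1: a0@(2,2) a1@(5,2) a2@(2,2) a3@(2,2) | pheromone: 0 0 0 0 0 / 0 0 0 0 0 / 0 0 9 0 0 / 0 0 0 0 0 / 0 0 0 0 0 / 0 0 5 0 0
t=2: a0@(2,2) a1@(5,2) a2@(2,2) a3@(2,2) | pheromone: 0 0 0 0 0 / 0 0 0 0 0 / 0 0 14 0 0 / 0 0 0 0 0 / 0 0 0 0 0 / 0 0 6 0 0

(2, 2)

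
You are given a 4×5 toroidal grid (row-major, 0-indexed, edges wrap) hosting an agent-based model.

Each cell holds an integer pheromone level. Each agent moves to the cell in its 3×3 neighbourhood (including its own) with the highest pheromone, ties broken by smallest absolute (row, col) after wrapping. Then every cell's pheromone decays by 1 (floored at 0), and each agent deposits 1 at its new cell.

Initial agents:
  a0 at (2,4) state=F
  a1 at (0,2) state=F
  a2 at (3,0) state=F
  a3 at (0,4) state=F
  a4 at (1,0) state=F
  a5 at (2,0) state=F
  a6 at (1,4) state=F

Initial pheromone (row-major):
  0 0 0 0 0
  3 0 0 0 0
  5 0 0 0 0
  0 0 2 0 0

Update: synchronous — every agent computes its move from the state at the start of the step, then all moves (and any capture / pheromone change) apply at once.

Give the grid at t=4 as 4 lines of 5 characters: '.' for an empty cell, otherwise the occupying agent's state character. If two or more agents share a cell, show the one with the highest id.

t=1: a0@(2,0) a1@(3,2) a2@(2,0) a3@(1,0) a4@(2,0) a5@(2,0) a6@(2,0) | pheromone: 0 0 0 0 0 / 3 0 0 0 0 / 9 0 0 0 0 / 0 0 2 0 0
t=2: a0@(2,0) a1@(3,2) a2@(2,0) a3@(2,0) a4@(2,0) a5@(2,0) a6@(2,0) | pheromone: 0 0 0 0 0 / 2 0 0 0 0 / 14 0 0 0 0 / 0 0 2 0 0
t=3: a0@(2,0) a1@(3,2) a2@(2,0) a3@(2,0) a4@(2,0) a5@(2,0) a6@(2,0) | pheromone: 0 0 0 0 0 / 1 0 0 0 0 / 19 0 0 0 0 / 0 0 2 0 0
t=4: a0@(2,0) a1@(3,2) a2@(2,0) a3@(2,0) a4@(2,0) a5@(2,0) a6@(2,0) | pheromone: 0 0 0 0 0 / 0 0 0 0 0 / 24 0 0 0 0 / 0 0 2 0 0

.....
.....
F....
..F..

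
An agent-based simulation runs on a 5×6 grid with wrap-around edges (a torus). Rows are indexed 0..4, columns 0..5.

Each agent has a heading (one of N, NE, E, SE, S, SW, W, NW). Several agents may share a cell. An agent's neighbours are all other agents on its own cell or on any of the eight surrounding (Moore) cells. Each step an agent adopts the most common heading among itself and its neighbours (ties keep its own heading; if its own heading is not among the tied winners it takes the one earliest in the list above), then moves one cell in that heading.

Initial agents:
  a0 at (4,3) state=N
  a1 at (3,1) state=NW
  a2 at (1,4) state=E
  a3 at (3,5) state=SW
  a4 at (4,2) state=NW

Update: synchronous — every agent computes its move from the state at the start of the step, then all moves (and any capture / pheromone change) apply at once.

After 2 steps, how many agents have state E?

1

t=1: a0@(3,3):N a1@(2,0):NW a2@(1,5):E a3@(4,4):SW a4@(3,1):NW
t=2: a0@(2,3):N a1@(1,5):NW a2@(1,0):E a3@(0,3):SW a4@(2,0):NW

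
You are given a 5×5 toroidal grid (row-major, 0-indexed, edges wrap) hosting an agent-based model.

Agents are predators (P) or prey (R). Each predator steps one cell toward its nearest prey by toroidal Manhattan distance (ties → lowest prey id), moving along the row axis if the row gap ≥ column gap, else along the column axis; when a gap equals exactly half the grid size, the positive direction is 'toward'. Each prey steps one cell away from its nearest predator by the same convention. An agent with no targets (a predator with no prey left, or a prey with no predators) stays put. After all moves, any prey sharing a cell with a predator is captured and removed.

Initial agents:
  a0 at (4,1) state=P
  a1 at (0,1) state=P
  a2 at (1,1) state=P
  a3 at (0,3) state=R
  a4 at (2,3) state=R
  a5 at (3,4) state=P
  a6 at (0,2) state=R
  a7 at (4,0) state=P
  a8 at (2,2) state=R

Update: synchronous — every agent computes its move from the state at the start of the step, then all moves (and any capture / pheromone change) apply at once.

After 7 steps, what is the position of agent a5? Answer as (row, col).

(1, 4)

t=1: a0@(0,1):P a1@(0,2):P a2@(0,1):P a3@(0,4):R a4@(1,3):R a5@(2,4):P a6@(0,3):R a7@(4,4):P a8@(3,2):R
t=2: a0@(0,0):P a1@(0,3):P a2@(0,0):P a4@(2,3):R a5@(1,4):P a7@(0,4):P a8@(2,2):R
t=3: a0@(1,0):P a1@(1,3):P a2@(1,0):P a4@(3,3):R a5@(2,4):P a7@(1,4):P a8@(3,2):R
t=4: a0@(2,0):P a1@(2,3):P a2@(2,0):P a4@(4,3):R a5@(3,4):P a7@(2,4):P a8@(4,2):R
t=5: a0@(3,0):P a1@(3,3):P a2@(3,0):P a4@(0,3):R a5@(4,4):P a7@(3,4):P a8@(0,2):R
t=6: a0@(4,0):P a1@(4,3):P a2@(4,0):P a4@(1,3):R a5@(0,4):P a7@(4,4):P a8@(1,2):R
t=7: a0@(0,0):P a1@(0,3):P a2@(0,0):P a4@(2,3):R a5@(1,4):P a7@(0,4):P a8@(2,2):R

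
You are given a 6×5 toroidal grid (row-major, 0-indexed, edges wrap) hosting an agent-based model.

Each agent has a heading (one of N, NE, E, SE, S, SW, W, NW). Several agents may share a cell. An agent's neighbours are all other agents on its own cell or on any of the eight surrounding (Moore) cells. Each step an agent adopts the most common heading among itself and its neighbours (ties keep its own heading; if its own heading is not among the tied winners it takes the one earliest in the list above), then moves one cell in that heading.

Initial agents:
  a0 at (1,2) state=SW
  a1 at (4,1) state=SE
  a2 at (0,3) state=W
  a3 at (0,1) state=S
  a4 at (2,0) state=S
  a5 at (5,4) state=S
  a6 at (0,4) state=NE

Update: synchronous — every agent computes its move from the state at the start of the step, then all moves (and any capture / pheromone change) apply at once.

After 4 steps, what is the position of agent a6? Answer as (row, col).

(0, 1)

t=1: a0@(2,1):SW a1@(5,2):SE a2@(0,2):W a3@(1,1):S a4@(3,0):S a5@(0,4):S a6@(5,0):NE
t=2: a0@(3,1):S a1@(0,3):SE a2@(0,1):W a3@(2,1):S a4@(4,0):S a5@(1,4):S a6@(4,1):NE
t=3: a0@(4,1):S a1@(1,4):SE a2@(0,0):W a3@(3,1):S a4@(5,0):S a5@(2,4):S a6@(5,1):S
t=4: a0@(5,1):S a1@(2,0):SE a2@(1,0):S a3@(4,1):S a4@(0,0):S a5@(3,4):S a6@(0,1):S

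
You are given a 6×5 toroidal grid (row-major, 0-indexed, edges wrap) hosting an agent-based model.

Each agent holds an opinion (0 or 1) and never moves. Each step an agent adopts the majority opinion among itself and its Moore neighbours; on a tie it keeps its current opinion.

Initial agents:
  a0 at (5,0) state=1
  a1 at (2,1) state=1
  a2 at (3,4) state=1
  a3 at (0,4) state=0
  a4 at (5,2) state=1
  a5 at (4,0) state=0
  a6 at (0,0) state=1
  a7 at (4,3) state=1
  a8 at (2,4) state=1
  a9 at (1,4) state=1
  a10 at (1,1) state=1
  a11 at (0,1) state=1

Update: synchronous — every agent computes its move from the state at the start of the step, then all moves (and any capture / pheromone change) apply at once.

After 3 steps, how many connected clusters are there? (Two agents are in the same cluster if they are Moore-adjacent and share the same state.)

t=1: a0@(5,0):1 a1@(2,1):1 a2@(3,4):1 a3@(0,4):1 a4@(5,2):1 a5@(4,0):1 a6@(0,0):1 a7@(4,3):1 a8@(2,4):1 a9@(1,4):1 a10@(1,1):1 a11@(0,1):1
t=2: (unchanged — steady state)

1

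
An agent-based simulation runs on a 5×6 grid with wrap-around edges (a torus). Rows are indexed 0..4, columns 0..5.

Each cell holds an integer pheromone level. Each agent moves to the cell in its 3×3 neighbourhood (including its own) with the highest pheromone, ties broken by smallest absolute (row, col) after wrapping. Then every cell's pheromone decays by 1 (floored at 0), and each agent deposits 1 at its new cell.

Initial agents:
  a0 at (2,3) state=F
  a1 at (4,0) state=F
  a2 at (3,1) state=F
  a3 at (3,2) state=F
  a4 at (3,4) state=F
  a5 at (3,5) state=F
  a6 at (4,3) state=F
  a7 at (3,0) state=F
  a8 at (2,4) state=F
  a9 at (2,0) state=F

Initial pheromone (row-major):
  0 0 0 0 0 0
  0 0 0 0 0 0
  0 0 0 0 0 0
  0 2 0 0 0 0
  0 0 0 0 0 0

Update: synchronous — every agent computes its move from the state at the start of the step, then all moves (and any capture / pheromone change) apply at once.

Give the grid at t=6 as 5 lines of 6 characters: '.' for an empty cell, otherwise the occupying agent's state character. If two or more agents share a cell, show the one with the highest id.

..F...
......
......
.F....
......

t=1: a0@(1,2) a1@(3,1) a2@(3,1) a3@(3,1) a4@(2,3) a5@(2,0) a6@(0,2) a7@(3,1) a8@(1,3) a9@(3,1) | pheromone: 0 0 1 0 0 0 / 0 0 1 1 0 0 / 1 0 0 1 0 0 / 0 6 0 0 0 0 / 0 0 0 0 0 0
t=2: a0@(0,2) a1@(3,1) a2@(3,1) a3@(3,1) a4@(1,2) a5@(3,1) a6@(0,2) a7@(3,1) a8@(0,2) a9@(3,1) | pheromone: 0 0 3 0 0 0 / 0 0 1 0 0 0 / 0 0 0 0 0 0 / 0 11 0 0 0 0 / 0 0 0 0 0 0
t=3: a0@(0,2) a1@(3,1) a2@(3,1) a3@(3,1) a4@(0,2) a5@(3,1) a6@(0,2) a7@(3,1) a8@(0,2) a9@(3,1) | pheromone: 0 0 6 0 0 0 / 0 0 0 0 0 0 / 0 0 0 0 0 0 / 0 16 0 0 0 0 / 0 0 0 0 0 0
t=4: a0@(0,2) a1@(3,1) a2@(3,1) a3@(3,1) a4@(0,2) a5@(3,1) a6@(0,2) a7@(3,1) a8@(0,2) a9@(3,1) | pheromone: 0 0 9 0 0 0 / 0 0 0 0 0 0 / 0 0 0 0 0 0 / 0 21 0 0 0 0 / 0 0 0 0 0 0
t=5: a0@(0,2) a1@(3,1) a2@(3,1) a3@(3,1) a4@(0,2) a5@(3,1) a6@(0,2) a7@(3,1) a8@(0,2) a9@(3,1) | pheromone: 0 0 12 0 0 0 / 0 0 0 0 0 0 / 0 0 0 0 0 0 / 0 26 0 0 0 0 / 0 0 0 0 0 0
t=6: a0@(0,2) a1@(3,1) a2@(3,1) a3@(3,1) a4@(0,2) a5@(3,1) a6@(0,2) a7@(3,1) a8@(0,2) a9@(3,1) | pheromone: 0 0 15 0 0 0 / 0 0 0 0 0 0 / 0 0 0 0 0 0 / 0 31 0 0 0 0 / 0 0 0 0 0 0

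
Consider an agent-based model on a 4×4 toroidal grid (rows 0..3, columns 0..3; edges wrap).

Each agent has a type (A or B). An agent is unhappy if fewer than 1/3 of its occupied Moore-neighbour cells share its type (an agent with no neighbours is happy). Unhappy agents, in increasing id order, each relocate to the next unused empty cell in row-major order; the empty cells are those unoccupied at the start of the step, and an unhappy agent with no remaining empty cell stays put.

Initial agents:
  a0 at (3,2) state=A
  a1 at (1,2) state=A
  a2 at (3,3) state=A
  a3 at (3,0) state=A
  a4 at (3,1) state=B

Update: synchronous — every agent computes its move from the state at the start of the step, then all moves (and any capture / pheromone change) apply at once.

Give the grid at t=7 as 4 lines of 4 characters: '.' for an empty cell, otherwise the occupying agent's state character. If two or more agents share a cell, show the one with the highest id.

t=1: a0@(3,2):A a1@(1,2):A a2@(3,3):A a3@(3,0):A a4@(0,0):B
t=2: a0@(3,2):A a1@(1,2):A a2@(3,3):A a3@(3,0):A a4@(0,1):B
t=3: a0@(3,2):A a1@(0,0):A a2@(3,3):A a3@(3,0):A a4@(0,2):B
t=4: a0@(3,2):A a1@(0,0):A a2@(3,3):A a3@(3,0):A a4@(0,1):B
t=5: a0@(3,2):A a1@(0,0):A a2@(3,3):A a3@(3,0):A a4@(0,2):B
t=6: a0@(3,2):A a1@(0,0):A a2@(3,3):A a3@(3,0):A a4@(0,1):B
t=7: a0@(3,2):A a1@(0,0):A a2@(3,3):A a3@(3,0):A a4@(0,2):B

A.B.
....
....
A.AA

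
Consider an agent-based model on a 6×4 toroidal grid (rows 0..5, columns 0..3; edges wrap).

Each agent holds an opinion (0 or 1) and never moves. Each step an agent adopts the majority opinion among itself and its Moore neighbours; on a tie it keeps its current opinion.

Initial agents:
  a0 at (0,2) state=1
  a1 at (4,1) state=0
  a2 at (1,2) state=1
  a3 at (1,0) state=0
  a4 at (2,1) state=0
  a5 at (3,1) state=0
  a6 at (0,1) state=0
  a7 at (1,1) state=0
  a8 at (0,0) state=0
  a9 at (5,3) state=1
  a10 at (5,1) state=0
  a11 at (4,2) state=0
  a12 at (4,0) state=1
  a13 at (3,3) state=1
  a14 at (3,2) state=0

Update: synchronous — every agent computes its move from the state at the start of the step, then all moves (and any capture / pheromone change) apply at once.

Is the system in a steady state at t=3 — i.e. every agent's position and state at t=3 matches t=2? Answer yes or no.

no

t=1: a0@(0,2):1 a1@(4,1):0 a2@(1,2):0 a3@(1,0):0 a4@(2,1):0 a5@(3,1):0 a6@(0,1):0 a7@(1,1):0 a8@(0,0):0 a9@(5,3):1 a10@(5,1):0 a11@(4,2):0 a12@(4,0):1 a13@(3,3):1 a14@(3,2):0
t=2: a0@(0,2):0 a1@(4,1):0 a2@(1,2):0 a3@(1,0):0 a4@(2,1):0 a5@(3,1):0 a6@(0,1):0 a7@(1,1):0 a8@(0,0):0 a9@(5,3):1 a10@(5,1):0 a11@(4,2):0 a12@(4,0):1 a13@(3,3):1 a14@(3,2):0
t=3: a0@(0,2):0 a1@(4,1):0 a2@(1,2):0 a3@(1,0):0 a4@(2,1):0 a5@(3,1):0 a6@(0,1):0 a7@(1,1):0 a8@(0,0):0 a9@(5,3):0 a10@(5,1):0 a11@(4,2):0 a12@(4,0):1 a13@(3,3):1 a14@(3,2):0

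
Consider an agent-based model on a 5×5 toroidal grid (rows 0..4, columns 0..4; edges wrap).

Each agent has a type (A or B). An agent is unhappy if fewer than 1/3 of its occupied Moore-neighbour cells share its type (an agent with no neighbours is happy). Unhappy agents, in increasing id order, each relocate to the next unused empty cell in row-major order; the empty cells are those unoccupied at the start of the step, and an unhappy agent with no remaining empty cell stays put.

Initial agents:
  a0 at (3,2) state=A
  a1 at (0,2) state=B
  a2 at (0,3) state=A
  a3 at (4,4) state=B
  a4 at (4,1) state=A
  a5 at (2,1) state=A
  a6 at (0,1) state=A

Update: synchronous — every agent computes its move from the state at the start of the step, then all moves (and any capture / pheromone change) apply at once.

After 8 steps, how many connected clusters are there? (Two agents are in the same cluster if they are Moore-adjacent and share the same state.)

3

t=1: a0@(3,2):A a1@(0,0):B a2@(0,4):A a3@(1,0):B a4@(4,1):A a5@(2,1):A a6@(0,1):A
t=2: a0@(3,2):A a1@(0,2):B a2@(0,3):A a3@(1,1):B a4@(4,1):A a5@(2,1):A a6@(0,1):A
t=3: a0@(3,2):A a1@(0,0):B a2@(0,4):A a3@(1,1):B a4@(4,1):A a5@(2,1):A a6@(0,1):A
t=4: a0@(3,2):A a1@(0,2):B a2@(0,3):A a3@(1,1):B a4@(4,1):A a5@(2,1):A a6@(0,1):A
t=5: a0@(3,2):A a1@(0,0):B a2@(0,4):A a3@(1,1):B a4@(4,1):A a5@(2,1):A a6@(0,1):A
t=6: a0@(3,2):A a1@(0,2):B a2@(0,3):A a3@(1,1):B a4@(4,1):A a5@(2,1):A a6@(0,1):A
t=7: a0@(3,2):A a1@(0,0):B a2@(0,4):A a3@(1,1):B a4@(4,1):A a5@(2,1):A a6@(0,1):A
t=8: a0@(3,2):A a1@(0,2):B a2@(0,3):A a3@(1,1):B a4@(4,1):A a5@(2,1):A a6@(0,1):A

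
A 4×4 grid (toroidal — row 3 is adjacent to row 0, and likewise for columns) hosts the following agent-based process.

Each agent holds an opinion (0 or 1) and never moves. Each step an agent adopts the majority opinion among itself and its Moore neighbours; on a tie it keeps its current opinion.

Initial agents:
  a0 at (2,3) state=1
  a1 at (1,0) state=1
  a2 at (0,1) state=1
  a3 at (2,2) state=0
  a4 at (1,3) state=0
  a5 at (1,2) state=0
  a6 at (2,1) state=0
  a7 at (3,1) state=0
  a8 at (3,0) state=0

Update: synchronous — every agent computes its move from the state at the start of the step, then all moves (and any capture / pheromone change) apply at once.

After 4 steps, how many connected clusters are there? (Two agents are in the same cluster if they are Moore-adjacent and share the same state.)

1

t=1: a0@(2,3):0 a1@(1,0):1 a2@(0,1):0 a3@(2,2):0 a4@(1,3):0 a5@(1,2):0 a6@(2,1):0 a7@(3,1):0 a8@(3,0):0
t=2: a0@(2,3):0 a1@(1,0):0 a2@(0,1):0 a3@(2,2):0 a4@(1,3):0 a5@(1,2):0 a6@(2,1):0 a7@(3,1):0 a8@(3,0):0
t=3: (unchanged — steady state)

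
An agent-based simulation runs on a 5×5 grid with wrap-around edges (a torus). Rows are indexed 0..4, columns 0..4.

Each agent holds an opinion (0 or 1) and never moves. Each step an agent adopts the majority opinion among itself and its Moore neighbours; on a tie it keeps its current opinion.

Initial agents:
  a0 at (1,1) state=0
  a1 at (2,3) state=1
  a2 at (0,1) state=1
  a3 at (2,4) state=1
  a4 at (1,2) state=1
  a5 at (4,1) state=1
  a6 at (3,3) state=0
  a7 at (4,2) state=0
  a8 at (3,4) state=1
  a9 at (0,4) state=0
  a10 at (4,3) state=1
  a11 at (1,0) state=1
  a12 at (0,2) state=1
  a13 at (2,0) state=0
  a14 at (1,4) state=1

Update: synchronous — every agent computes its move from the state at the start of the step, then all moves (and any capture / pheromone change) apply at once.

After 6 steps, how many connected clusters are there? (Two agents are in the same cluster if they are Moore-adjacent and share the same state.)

1

t=1: a0@(1,1):1 a1@(2,3):1 a2@(0,1):1 a3@(2,4):1 a4@(1,2):1 a5@(4,1):1 a6@(3,3):1 a7@(4,2):1 a8@(3,4):1 a9@(0,4):1 a10@(4,3):1 a11@(1,0):1 a12@(0,2):1 a13@(2,0):1 a14@(1,4):1
t=2: (unchanged — steady state)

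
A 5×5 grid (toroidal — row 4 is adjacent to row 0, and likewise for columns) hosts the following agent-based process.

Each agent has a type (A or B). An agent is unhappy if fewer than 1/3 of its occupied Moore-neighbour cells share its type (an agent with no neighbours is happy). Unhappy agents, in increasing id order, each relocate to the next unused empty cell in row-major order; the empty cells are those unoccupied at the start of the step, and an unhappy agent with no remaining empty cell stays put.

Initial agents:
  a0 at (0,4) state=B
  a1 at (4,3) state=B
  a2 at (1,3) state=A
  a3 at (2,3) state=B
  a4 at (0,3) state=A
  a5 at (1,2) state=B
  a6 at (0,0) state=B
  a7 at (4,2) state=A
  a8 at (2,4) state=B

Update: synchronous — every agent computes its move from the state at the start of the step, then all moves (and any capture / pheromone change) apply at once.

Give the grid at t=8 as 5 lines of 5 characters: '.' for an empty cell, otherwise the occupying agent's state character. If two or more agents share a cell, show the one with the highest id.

t=1: a0@(0,4):B a1@(4,3):B a2@(0,1):A a3@(2,3):B a4@(0,3):A a5@(1,2):B a6@(0,0):B a7@(4,2):A a8@(2,4):B
t=2: a0@(0,4):B a1@(4,3):B a2@(0,1):A a3@(2,3):B a4@(0,2):A a5@(1,2):B a6@(0,0):B a7@(4,2):A a8@(2,4):B
t=3: (unchanged — steady state)

BAA.B
..B..
...BB
.....
..AB.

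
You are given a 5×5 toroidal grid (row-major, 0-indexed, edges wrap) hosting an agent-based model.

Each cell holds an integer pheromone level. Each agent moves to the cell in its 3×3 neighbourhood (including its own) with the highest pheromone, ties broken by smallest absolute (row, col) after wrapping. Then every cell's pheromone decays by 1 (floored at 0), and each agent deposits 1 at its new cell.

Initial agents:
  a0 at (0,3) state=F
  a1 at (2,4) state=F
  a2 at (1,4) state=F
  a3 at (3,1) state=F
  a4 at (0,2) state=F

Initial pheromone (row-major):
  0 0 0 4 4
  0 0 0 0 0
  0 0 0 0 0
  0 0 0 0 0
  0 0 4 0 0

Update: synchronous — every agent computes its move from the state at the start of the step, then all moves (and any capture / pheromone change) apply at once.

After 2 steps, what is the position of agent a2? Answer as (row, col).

t=1: a0@(0,3) a1@(1,0) a2@(0,3) a3@(4,2) a4@(0,3) | pheromone: 0 0 0 6 3 / 1 0 0 0 0 / 0 0 0 0 0 / 0 0 0 0 0 / 0 0 4 0 0
t=2: a0@(0,3) a1@(0,4) a2@(0,3) a3@(0,3) a4@(0,3) | pheromone: 0 0 0 9 3 / 0 0 0 0 0 / 0 0 0 0 0 / 0 0 0 0 0 / 0 0 3 0 0

(0, 3)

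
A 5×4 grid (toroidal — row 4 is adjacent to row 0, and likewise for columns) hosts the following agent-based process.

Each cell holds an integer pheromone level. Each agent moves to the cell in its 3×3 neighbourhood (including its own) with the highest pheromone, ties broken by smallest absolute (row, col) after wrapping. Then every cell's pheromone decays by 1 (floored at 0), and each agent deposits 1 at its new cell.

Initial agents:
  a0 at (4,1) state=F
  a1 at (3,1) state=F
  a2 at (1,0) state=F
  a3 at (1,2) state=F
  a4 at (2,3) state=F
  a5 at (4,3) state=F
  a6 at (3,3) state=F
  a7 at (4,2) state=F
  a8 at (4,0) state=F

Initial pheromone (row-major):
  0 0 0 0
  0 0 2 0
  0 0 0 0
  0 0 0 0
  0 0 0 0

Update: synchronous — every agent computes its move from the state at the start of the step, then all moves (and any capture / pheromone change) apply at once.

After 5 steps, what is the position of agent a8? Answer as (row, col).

t=1: a0@(0,0) a1@(2,0) a2@(0,0) a3@(1,2) a4@(1,2) a5@(0,0) a6@(2,0) a7@(0,1) a8@(0,0) | pheromone: 4 1 0 0 / 0 0 3 0 / 2 0 0 0 / 0 0 0 0 / 0 0 0 0
t=2: a0@(0,0) a1@(2,0) a2@(0,0) a3@(1,2) a4@(1,2) a5@(0,0) a6@(2,0) a7@(0,0) a8@(0,0) | pheromone: 8 0 0 0 / 0 0 4 0 / 3 0 0 0 / 0 0 0 0 / 0 0 0 0
t=3: a0@(0,0) a1@(2,0) a2@(0,0) a3@(1,2) a4@(1,2) a5@(0,0) a6@(2,0) a7@(0,0) a8@(0,0) | pheromone: 12 0 0 0 / 0 0 5 0 / 4 0 0 0 / 0 0 0 0 / 0 0 0 0
t=4: a0@(0,0) a1@(2,0) a2@(0,0) a3@(1,2) a4@(1,2) a5@(0,0) a6@(2,0) a7@(0,0) a8@(0,0) | pheromone: 16 0 0 0 / 0 0 6 0 / 5 0 0 0 / 0 0 0 0 / 0 0 0 0
t=5: a0@(0,0) a1@(2,0) a2@(0,0) a3@(1,2) a4@(1,2) a5@(0,0) a6@(2,0) a7@(0,0) a8@(0,0) | pheromone: 20 0 0 0 / 0 0 7 0 / 6 0 0 0 / 0 0 0 0 / 0 0 0 0

(0, 0)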